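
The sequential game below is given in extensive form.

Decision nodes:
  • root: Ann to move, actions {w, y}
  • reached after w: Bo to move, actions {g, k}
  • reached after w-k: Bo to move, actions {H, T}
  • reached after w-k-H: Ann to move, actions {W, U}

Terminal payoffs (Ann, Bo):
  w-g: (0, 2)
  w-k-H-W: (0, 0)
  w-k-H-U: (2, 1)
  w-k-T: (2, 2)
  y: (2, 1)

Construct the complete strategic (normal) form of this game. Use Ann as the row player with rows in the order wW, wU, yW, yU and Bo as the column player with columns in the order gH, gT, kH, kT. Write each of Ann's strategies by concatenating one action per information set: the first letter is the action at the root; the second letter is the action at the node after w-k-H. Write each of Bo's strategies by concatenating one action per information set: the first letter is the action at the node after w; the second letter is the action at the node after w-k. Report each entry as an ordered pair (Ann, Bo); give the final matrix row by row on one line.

           gH       gT       kH       kT
  wW    (0,2)    (0,2)    (0,0)    (2,2)
  wU    (0,2)    (0,2)    (2,1)    (2,2)
  yW    (2,1)    (2,1)    (2,1)    (2,1)
  yU    (2,1)    (2,1)    (2,1)    (2,1)

wW: (0,2) (0,2) (0,0) (2,2) | wU: (0,2) (0,2) (2,1) (2,2) | yW: (2,1) (2,1) (2,1) (2,1) | yU: (2,1) (2,1) (2,1) (2,1)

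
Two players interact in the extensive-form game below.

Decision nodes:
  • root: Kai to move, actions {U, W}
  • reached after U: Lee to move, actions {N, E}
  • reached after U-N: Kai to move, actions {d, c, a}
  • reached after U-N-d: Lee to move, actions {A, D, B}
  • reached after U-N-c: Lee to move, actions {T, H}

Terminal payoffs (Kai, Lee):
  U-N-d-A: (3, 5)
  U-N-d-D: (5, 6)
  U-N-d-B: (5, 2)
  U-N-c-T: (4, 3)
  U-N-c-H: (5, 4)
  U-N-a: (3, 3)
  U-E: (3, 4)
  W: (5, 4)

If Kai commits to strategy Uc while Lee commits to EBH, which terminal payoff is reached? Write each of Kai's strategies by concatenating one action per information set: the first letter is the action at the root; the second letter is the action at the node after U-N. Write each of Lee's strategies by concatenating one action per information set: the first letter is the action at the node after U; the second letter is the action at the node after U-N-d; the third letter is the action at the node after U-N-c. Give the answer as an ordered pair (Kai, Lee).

(3, 4)

Trace the play path from the root:
  Kai plays U
  Lee plays E at [U]
→ terminal payoff (3, 4).
(Kai's choice at the node after U-N is never reached on this path, so it doesn't affect the outcome.)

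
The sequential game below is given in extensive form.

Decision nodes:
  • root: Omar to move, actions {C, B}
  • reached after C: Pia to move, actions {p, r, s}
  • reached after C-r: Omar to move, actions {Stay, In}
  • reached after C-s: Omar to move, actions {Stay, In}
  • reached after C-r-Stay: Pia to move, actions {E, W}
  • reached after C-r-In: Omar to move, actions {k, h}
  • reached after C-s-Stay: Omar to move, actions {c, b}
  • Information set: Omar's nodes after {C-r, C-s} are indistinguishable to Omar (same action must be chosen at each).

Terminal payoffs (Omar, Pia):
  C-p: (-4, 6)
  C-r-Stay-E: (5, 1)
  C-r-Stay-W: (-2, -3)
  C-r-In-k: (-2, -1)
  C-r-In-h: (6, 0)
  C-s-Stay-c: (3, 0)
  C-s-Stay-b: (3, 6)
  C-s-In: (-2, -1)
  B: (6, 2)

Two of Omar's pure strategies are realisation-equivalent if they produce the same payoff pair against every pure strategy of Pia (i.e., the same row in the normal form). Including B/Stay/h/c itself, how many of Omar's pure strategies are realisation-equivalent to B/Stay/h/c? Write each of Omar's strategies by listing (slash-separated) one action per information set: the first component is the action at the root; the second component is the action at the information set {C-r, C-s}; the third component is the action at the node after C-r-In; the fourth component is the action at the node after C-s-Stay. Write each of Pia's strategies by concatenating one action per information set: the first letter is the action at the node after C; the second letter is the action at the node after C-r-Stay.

Row for B/Stay/h/c (columns pE, pW, rE, rW, sE, sW): (6,2) (6,2) (6,2) (6,2) (6,2) (6,2).
Under B/Stay/h/c, Omar's choice at the information set {C-r, C-s} and at the node after C-r-In and at the node after C-s-Stay can never be reached regardless of what Pia does, so varying those choices leaves every outcome unchanged.
Holding the reachable choices fixed and varying the unreachable ones freely already gives 2 × 2 × 2 = 8 equivalent strategies.
No other strategy reproduces this row, so those 8 are the full class: B/Stay/k/c, B/Stay/k/b, B/Stay/h/c, B/Stay/h/b, B/In/k/c, B/In/k/b, B/In/h/c, B/In/h/b.

8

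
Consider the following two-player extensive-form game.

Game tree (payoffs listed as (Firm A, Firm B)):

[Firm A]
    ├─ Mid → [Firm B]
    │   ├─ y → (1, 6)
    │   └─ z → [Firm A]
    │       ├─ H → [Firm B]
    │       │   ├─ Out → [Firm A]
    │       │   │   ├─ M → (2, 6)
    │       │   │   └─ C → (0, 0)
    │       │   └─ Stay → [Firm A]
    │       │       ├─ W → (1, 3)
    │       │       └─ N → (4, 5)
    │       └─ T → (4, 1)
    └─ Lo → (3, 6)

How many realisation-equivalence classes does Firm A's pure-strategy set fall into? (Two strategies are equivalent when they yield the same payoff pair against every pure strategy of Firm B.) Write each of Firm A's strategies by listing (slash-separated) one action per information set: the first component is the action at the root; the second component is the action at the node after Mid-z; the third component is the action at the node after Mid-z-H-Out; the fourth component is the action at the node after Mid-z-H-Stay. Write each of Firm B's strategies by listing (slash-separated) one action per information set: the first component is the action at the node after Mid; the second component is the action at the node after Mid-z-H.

Firm A has 16 pure strategies: Mid/H/M/W, Mid/H/M/N, Mid/H/C/W, Mid/H/C/N, Mid/T/M/W, Mid/T/M/N, Mid/T/C/W, Mid/T/C/N, Lo/H/M/W, Lo/H/M/N, Lo/H/C/W, Lo/H/C/N, Lo/T/M/W, Lo/T/M/N, Lo/T/C/W, Lo/T/C/N. Columns: y/Out, y/Stay, z/Out, z/Stay.
{Mid/H/M/W} → row (1,6) (1,6) (2,6) (1,3)
{Mid/H/M/N} → row (1,6) (1,6) (2,6) (4,5)
{Mid/H/C/W} → row (1,6) (1,6) (0,0) (1,3)
{Mid/H/C/N} → row (1,6) (1,6) (0,0) (4,5)
{Mid/T/M/W, Mid/T/M/N, Mid/T/C/W, Mid/T/C/N} → row (1,6) (1,6) (4,1) (4,1)
{Lo/H/M/W, Lo/H/M/N, Lo/H/C/W, Lo/H/C/N, Lo/T/M/W, Lo/T/M/N, Lo/T/C/W, Lo/T/C/N} → row (3,6) (3,6) (3,6) (3,6)
That's 6 distinct rows out of 16 strategies.

6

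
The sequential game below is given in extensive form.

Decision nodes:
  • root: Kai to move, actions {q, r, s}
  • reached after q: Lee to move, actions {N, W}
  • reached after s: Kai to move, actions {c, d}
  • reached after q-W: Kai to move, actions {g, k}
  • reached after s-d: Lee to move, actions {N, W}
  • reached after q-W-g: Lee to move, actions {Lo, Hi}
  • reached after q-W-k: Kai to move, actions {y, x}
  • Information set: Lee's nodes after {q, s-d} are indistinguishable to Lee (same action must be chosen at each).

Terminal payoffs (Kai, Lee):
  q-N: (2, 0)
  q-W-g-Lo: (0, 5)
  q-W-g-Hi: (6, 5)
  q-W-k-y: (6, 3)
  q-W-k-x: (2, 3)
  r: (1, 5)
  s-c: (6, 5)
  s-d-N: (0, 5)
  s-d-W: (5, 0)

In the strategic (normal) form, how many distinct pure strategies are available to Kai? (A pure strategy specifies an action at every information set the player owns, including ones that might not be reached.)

Kai owns the root with actions {q, r, s} — three choices.
Kai owns the node after s with actions {c, d} — two choices.
Kai owns the node after q-W with actions {g, k} — two choices.
Kai owns the node after q-W-k with actions {y, x} — two choices.
A pure strategy fixes one action at each information set independently, so the count is the product 3 × 2 × 2 × 2 = 24.
(For reference, Lee has 4 pure strategies, giving a 24×4 normal-form matrix.)

24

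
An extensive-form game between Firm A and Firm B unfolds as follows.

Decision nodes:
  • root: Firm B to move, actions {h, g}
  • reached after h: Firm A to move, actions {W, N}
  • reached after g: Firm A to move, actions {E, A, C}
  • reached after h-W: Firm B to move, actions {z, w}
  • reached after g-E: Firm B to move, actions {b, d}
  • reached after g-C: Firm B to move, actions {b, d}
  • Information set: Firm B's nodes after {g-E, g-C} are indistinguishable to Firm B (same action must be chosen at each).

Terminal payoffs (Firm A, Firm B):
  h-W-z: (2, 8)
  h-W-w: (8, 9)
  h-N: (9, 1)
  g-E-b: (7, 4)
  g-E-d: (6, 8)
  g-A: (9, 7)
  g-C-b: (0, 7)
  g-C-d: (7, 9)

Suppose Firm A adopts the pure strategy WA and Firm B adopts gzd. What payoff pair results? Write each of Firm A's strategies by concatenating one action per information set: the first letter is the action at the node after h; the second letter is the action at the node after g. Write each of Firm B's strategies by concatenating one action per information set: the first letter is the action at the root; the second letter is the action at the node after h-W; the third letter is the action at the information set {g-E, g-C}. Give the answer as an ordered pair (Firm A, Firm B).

(9, 7)

Trace the play path from the root:
  Firm B plays g
  Firm A plays A at [g]
→ terminal payoff (9, 7).
(Firm A's choice at the node after h is never reached on this path, so it doesn't affect the outcome.)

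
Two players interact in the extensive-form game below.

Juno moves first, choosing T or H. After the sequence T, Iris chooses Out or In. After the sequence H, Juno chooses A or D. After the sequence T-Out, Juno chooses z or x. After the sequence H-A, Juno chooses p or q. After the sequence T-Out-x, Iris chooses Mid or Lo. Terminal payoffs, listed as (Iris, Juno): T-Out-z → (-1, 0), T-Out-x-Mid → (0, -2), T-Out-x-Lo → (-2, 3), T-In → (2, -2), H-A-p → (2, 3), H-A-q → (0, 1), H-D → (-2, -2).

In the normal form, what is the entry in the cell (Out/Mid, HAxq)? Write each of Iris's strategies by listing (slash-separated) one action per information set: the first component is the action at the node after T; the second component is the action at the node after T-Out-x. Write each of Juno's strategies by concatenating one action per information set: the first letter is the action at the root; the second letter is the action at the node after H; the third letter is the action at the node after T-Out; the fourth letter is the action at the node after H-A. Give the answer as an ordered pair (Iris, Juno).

(0, 1)

Trace the play path from the root:
  Juno plays H
  Juno plays A at [H]
  Juno plays q at [H-A]
→ terminal payoff (0, 1).
(Iris's choice at the node after T is never reached on this path, so it doesn't affect the outcome.)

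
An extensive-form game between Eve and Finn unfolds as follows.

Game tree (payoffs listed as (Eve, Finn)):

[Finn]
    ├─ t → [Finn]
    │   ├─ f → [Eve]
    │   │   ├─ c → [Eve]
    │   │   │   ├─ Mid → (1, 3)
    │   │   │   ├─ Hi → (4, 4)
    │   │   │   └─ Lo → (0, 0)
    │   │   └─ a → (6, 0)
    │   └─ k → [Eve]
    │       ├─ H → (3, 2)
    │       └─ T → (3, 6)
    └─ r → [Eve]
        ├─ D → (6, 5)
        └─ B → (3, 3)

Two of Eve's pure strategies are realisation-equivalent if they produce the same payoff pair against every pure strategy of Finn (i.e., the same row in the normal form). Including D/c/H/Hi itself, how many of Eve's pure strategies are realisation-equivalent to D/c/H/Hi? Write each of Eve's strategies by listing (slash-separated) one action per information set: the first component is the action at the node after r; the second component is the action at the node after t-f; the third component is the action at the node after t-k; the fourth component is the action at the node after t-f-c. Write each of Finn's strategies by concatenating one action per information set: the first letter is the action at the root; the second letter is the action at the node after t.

Row for D/c/H/Hi (columns tf, tk, rf, rk): (4,4) (3,2) (6,5) (6,5).
Every one of Eve's information sets is on the play path for some reply by Finn when Eve follows D/c/H/Hi.
Changing the action at any of them therefore changes at least one column, so only D/c/H/Hi itself gives this row.

1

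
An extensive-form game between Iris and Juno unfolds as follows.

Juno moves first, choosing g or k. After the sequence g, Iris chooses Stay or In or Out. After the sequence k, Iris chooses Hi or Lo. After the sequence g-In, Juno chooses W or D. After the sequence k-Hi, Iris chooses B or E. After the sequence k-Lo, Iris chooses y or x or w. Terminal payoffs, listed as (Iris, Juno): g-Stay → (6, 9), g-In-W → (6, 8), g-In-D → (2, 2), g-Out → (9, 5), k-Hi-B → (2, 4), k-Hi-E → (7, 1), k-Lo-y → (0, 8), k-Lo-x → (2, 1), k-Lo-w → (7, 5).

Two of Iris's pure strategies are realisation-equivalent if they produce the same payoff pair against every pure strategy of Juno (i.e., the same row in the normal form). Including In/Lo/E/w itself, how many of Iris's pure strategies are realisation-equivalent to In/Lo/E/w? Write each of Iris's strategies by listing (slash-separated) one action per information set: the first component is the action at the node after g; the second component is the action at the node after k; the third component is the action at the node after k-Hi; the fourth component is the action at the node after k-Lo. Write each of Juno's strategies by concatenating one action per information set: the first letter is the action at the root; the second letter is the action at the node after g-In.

2

Row for In/Lo/E/w (columns gW, gD, kW, kD): (6,8) (2,2) (7,5) (7,5).
Under In/Lo/E/w, Iris's choice at the node after k-Hi can never be reached regardless of what Juno does, so varying those choices leaves every outcome unchanged.
Holding the reachable choices fixed and varying the unreachable one freely already gives 2 equivalent strategies.
No other strategy reproduces this row, so those 2 are the full class: In/Lo/B/w, In/Lo/E/w.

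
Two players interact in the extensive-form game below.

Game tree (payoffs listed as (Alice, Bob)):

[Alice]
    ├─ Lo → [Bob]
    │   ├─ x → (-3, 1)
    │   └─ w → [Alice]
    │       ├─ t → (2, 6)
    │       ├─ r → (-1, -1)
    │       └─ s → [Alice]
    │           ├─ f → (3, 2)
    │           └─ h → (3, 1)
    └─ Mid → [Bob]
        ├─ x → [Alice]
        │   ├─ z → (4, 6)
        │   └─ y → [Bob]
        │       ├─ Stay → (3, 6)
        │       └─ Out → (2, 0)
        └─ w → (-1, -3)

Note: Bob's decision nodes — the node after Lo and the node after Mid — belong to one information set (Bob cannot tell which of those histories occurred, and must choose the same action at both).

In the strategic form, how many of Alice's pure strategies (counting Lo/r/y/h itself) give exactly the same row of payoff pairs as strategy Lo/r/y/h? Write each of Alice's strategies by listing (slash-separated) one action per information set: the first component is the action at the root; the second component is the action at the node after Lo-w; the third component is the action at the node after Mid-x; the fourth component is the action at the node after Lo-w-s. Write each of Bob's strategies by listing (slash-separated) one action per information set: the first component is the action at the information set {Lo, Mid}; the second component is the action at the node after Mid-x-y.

Row for Lo/r/y/h (columns x/Stay, x/Out, w/Stay, w/Out): (-3,1) (-3,1) (-1,-1) (-1,-1).
Under Lo/r/y/h, Alice's choice at the node after Mid-x and at the node after Lo-w-s can never be reached regardless of what Bob does, so varying those choices leaves every outcome unchanged.
Holding the reachable choices fixed and varying the unreachable ones freely already gives 2 × 2 = 4 equivalent strategies.
No other strategy reproduces this row, so those 4 are the full class: Lo/r/z/f, Lo/r/z/h, Lo/r/y/f, Lo/r/y/h.

4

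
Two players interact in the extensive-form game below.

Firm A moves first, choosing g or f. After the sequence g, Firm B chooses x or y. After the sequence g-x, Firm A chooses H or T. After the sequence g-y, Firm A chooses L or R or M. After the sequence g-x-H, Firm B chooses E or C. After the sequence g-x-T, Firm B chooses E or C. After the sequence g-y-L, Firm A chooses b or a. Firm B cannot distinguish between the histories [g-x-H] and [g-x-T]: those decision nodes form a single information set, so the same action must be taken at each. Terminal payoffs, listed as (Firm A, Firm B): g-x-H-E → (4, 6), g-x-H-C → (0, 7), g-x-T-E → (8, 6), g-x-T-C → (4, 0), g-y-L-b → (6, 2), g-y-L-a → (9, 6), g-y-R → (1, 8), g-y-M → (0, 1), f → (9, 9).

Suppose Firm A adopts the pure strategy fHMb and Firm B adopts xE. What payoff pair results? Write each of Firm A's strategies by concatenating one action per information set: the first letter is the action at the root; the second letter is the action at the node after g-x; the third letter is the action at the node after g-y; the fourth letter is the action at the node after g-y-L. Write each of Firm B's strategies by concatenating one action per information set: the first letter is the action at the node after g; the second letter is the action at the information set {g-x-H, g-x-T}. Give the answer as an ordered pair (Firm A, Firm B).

(9, 9)

Trace the play path from the root:
  Firm A plays f
→ terminal payoff (9, 9).
(Firm A's choice at the node after g-x is never reached on this path, so it doesn't affect the outcome.)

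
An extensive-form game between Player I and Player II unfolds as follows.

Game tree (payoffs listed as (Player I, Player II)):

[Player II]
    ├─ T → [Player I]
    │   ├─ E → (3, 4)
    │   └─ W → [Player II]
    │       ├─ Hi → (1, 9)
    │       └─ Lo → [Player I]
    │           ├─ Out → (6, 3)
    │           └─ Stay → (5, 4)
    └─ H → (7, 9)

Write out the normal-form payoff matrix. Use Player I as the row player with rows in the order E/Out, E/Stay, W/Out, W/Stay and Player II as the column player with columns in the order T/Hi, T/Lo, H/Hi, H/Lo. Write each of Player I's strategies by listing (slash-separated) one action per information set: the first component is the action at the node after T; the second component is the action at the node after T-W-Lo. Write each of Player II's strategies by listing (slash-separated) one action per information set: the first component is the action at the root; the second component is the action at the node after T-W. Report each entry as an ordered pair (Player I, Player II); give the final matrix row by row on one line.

           T/Hi     T/Lo     H/Hi     H/Lo
 E/Out    (3,4)    (3,4)    (7,9)    (7,9)
E/Stay    (3,4)    (3,4)    (7,9)    (7,9)
 W/Out    (1,9)    (6,3)    (7,9)    (7,9)
W/Stay    (1,9)    (5,4)    (7,9)    (7,9)

E/Out: (3,4) (3,4) (7,9) (7,9) | E/Stay: (3,4) (3,4) (7,9) (7,9) | W/Out: (1,9) (6,3) (7,9) (7,9) | W/Stay: (1,9) (5,4) (7,9) (7,9)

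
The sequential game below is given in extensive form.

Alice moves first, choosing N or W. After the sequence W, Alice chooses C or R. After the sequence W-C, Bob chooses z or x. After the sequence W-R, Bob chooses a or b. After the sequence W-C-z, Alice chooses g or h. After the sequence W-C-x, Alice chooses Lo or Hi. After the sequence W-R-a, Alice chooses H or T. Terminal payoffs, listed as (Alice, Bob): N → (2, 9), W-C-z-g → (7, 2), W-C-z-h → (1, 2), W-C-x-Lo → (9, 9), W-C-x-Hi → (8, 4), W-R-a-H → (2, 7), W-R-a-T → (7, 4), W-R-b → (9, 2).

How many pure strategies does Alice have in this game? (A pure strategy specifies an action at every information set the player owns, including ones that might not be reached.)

Alice owns the root with actions {N, W} — two choices.
Alice owns the node after W with actions {C, R} — two choices.
Alice owns the node after W-C-z with actions {g, h} — two choices.
Alice owns the node after W-C-x with actions {Lo, Hi} — two choices.
Alice owns the node after W-R-a with actions {H, T} — two choices.
A pure strategy fixes one action at each information set independently, so the count is the product 2 × 2 × 2 × 2 × 2 = 32.

32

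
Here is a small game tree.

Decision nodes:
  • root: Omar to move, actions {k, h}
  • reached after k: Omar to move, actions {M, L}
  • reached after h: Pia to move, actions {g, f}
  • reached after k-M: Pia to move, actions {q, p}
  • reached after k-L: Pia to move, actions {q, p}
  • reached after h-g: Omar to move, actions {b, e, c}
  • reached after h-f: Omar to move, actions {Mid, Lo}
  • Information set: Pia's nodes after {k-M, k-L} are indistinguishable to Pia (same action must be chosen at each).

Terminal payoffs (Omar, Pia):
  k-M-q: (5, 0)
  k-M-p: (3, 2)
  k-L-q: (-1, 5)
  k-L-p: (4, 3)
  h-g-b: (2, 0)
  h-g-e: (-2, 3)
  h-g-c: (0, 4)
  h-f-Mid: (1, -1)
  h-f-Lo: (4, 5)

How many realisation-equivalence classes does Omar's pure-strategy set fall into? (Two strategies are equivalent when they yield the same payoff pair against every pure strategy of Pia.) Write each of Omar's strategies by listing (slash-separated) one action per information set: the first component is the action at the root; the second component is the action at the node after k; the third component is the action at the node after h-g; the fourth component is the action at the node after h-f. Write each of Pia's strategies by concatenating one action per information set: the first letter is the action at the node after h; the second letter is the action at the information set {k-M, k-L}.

Omar has 24 pure strategies: k/M/b/Mid, k/M/b/Lo, k/M/e/Mid, k/M/e/Lo, k/M/c/Mid, k/M/c/Lo, k/L/b/Mid, k/L/b/Lo, k/L/e/Mid, k/L/e/Lo, k/L/c/Mid, k/L/c/Lo, h/M/b/Mid, h/M/b/Lo, h/M/e/Mid, h/M/e/Lo, h/M/c/Mid, h/M/c/Lo, h/L/b/Mid, h/L/b/Lo, h/L/e/Mid, h/L/e/Lo, h/L/c/Mid, h/L/c/Lo. Columns: gq, gp, fq, fp.
{k/M/b/Mid, k/M/b/Lo, k/M/e/Mid, k/M/e/Lo, k/M/c/Mid, k/M/c/Lo} → row (5,0) (3,2) (5,0) (3,2)
{k/L/b/Mid, k/L/b/Lo, k/L/e/Mid, k/L/e/Lo, k/L/c/Mid, k/L/c/Lo} → row (-1,5) (4,3) (-1,5) (4,3)
{h/M/b/Mid, h/L/b/Mid} → row (2,0) (2,0) (1,-1) (1,-1)
{h/M/b/Lo, h/L/b/Lo} → row (2,0) (2,0) (4,5) (4,5)
{h/M/e/Mid, h/L/e/Mid} → row (-2,3) (-2,3) (1,-1) (1,-1)
{h/M/e/Lo, h/L/e/Lo} → row (-2,3) (-2,3) (4,5) (4,5)
{h/M/c/Mid, h/L/c/Mid} → row (0,4) (0,4) (1,-1) (1,-1)
{h/M/c/Lo, h/L/c/Lo} → row (0,4) (0,4) (4,5) (4,5)
That's 8 distinct rows out of 24 strategies.

8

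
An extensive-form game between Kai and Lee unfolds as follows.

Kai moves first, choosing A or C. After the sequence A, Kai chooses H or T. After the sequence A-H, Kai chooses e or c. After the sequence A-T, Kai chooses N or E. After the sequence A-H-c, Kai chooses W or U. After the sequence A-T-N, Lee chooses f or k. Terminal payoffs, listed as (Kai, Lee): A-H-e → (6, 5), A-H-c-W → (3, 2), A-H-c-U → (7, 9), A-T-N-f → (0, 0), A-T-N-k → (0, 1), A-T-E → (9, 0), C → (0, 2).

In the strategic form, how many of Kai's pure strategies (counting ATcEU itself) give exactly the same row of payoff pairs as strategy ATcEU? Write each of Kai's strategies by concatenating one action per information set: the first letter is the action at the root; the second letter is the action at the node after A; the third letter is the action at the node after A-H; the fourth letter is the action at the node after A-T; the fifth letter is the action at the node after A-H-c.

4

Row for ATcEU (columns f, k): (9,0) (9,0).
Under ATcEU, Kai's choice at the node after A-H and at the node after A-H-c can never be reached regardless of what Lee does, so varying those choices leaves every outcome unchanged.
Holding the reachable choices fixed and varying the unreachable ones freely already gives 2 × 2 = 4 equivalent strategies.
No other strategy reproduces this row, so those 4 are the full class: ATeEW, ATeEU, ATcEW, ATcEU.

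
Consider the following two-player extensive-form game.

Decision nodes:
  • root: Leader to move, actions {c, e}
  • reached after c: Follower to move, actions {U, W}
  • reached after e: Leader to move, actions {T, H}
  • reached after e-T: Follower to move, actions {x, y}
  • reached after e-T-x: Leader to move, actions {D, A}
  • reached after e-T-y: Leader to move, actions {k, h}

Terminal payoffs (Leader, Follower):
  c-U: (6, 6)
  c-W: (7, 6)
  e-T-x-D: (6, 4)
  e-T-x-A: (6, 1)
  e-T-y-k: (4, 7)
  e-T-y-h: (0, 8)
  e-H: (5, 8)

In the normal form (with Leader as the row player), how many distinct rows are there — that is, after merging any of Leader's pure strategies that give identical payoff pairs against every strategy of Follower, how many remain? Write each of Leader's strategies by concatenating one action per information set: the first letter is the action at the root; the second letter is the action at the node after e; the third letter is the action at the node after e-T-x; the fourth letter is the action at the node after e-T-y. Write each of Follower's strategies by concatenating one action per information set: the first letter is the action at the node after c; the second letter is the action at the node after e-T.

Leader has 16 pure strategies: cTDk, cTDh, cTAk, cTAh, cHDk, cHDh, cHAk, cHAh, eTDk, eTDh, eTAk, eTAh, eHDk, eHDh, eHAk, eHAh. Columns: Ux, Uy, Wx, Wy.
{cTDk, cTDh, cTAk, cTAh, cHDk, cHDh, cHAk, cHAh} → row (6,6) (6,6) (7,6) (7,6)
{eTDk} → row (6,4) (4,7) (6,4) (4,7)
{eTDh} → row (6,4) (0,8) (6,4) (0,8)
{eTAk} → row (6,1) (4,7) (6,1) (4,7)
{eTAh} → row (6,1) (0,8) (6,1) (0,8)
{eHDk, eHDh, eHAk, eHAh} → row (5,8) (5,8) (5,8) (5,8)
That's 6 distinct rows out of 16 strategies.

6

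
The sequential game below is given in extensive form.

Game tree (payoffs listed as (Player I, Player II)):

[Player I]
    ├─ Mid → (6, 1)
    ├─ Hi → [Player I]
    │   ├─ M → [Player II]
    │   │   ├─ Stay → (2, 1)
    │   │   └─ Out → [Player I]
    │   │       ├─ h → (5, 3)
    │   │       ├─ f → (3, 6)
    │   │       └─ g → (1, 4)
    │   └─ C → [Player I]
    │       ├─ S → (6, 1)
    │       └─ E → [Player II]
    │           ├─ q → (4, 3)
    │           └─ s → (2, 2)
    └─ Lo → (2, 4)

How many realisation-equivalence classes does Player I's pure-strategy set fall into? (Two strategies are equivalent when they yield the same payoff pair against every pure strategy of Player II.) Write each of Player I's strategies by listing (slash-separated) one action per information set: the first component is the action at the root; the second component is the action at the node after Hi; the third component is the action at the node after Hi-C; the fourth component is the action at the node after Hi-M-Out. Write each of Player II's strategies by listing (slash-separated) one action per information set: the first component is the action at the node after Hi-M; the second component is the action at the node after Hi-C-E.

Player I has 36 pure strategies: Mid/M/S/h, Mid/M/S/f, Mid/M/S/g, Mid/M/E/h, Mid/M/E/f, Mid/M/E/g, Mid/C/S/h, Mid/C/S/f, Mid/C/S/g, Mid/C/E/h, Mid/C/E/f, Mid/C/E/g, Hi/M/S/h, Hi/M/S/f, Hi/M/S/g, Hi/M/E/h, Hi/M/E/f, Hi/M/E/g, Hi/C/S/h, Hi/C/S/f, Hi/C/S/g, Hi/C/E/h, Hi/C/E/f, Hi/C/E/g, Lo/M/S/h, Lo/M/S/f, Lo/M/S/g, Lo/M/E/h, Lo/M/E/f, Lo/M/E/g, Lo/C/S/h, Lo/C/S/f, Lo/C/S/g, Lo/C/E/h, Lo/C/E/f, Lo/C/E/g. Columns: Stay/q, Stay/s, Out/q, Out/s.
{Mid/M/S/h, Mid/M/S/f, Mid/M/S/g, Mid/M/E/h, Mid/M/E/f, Mid/M/E/g, Mid/C/S/h, Mid/C/S/f, Mid/C/S/g, Mid/C/E/h, Mid/C/E/f, Mid/C/E/g, Hi/C/S/h, Hi/C/S/f, Hi/C/S/g} → row (6,1) (6,1) (6,1) (6,1)
{Hi/M/S/h, Hi/M/E/h} → row (2,1) (2,1) (5,3) (5,3)
{Hi/M/S/f, Hi/M/E/f} → row (2,1) (2,1) (3,6) (3,6)
{Hi/M/S/g, Hi/M/E/g} → row (2,1) (2,1) (1,4) (1,4)
{Hi/C/E/h, Hi/C/E/f, Hi/C/E/g} → row (4,3) (2,2) (4,3) (2,2)
{Lo/M/S/h, Lo/M/S/f, Lo/M/S/g, Lo/M/E/h, Lo/M/E/f, Lo/M/E/g, Lo/C/S/h, Lo/C/S/f, Lo/C/S/g, Lo/C/E/h, Lo/C/E/f, Lo/C/E/g} → row (2,4) (2,4) (2,4) (2,4)
That's 6 distinct rows out of 36 strategies.

6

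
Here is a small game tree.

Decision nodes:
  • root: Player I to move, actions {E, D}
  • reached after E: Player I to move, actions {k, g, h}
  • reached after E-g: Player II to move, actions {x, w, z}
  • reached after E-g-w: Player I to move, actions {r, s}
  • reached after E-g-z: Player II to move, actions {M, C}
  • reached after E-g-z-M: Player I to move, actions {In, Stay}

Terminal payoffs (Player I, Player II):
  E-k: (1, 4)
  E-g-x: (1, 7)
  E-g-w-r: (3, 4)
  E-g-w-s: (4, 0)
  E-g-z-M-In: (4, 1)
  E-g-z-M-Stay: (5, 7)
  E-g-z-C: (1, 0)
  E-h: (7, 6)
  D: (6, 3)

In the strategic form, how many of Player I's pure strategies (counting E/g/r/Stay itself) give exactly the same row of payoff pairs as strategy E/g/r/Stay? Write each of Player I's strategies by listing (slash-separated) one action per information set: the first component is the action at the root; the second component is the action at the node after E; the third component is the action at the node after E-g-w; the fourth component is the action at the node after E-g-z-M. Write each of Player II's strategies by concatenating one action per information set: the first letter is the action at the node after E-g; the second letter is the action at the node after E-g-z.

1

Row for E/g/r/Stay (columns xM, xC, wM, wC, zM, zC): (1,7) (1,7) (3,4) (3,4) (5,7) (1,0).
Every one of Player I's information sets is on the play path for some reply by Player II when Player I follows E/g/r/Stay.
Changing the action at any of them therefore changes at least one column, so only E/g/r/Stay itself gives this row.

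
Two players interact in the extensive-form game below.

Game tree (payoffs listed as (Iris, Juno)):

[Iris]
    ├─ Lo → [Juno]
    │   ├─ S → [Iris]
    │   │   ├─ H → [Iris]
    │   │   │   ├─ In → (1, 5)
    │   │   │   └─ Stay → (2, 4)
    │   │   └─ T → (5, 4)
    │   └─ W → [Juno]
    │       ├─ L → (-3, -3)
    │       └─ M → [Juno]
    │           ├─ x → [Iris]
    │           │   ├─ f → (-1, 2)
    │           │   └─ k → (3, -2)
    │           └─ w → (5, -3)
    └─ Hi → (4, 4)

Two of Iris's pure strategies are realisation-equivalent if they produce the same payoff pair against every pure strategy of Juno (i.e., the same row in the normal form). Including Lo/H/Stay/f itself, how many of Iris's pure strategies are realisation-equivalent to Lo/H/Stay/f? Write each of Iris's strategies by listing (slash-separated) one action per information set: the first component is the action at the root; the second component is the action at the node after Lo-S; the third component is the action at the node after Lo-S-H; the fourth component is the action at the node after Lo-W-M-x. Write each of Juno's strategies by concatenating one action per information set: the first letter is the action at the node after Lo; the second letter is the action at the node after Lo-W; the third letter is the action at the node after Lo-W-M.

Row for Lo/H/Stay/f (columns SLx, SLw, SMx, SMw, WLx, WLw, WMx, WMw): (2,4) (2,4) (2,4) (2,4) (-3,-3) (-3,-3) (-1,2) (5,-3).
Every one of Iris's information sets is on the play path for some reply by Juno when Iris follows Lo/H/Stay/f.
Changing the action at any of them therefore changes at least one column, so only Lo/H/Stay/f itself gives this row.

1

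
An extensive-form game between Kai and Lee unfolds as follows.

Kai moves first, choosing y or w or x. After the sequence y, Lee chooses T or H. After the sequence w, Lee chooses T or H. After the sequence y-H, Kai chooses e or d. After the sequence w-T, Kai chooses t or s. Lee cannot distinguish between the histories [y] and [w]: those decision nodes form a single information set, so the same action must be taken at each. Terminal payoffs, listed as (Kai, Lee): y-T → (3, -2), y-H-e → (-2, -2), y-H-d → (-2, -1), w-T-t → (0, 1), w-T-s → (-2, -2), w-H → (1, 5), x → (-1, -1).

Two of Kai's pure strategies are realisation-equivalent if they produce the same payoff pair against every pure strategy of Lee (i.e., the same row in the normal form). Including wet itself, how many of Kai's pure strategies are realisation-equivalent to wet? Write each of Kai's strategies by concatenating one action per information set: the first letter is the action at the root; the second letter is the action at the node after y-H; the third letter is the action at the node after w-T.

Row for wet (columns T, H): (0,1) (1,5).
Under wet, Kai's choice at the node after y-H can never be reached regardless of what Lee does, so varying those choices leaves every outcome unchanged.
Holding the reachable choices fixed and varying the unreachable one freely already gives 2 equivalent strategies.
No other strategy reproduces this row, so those 2 are the full class: wet, wdt.

2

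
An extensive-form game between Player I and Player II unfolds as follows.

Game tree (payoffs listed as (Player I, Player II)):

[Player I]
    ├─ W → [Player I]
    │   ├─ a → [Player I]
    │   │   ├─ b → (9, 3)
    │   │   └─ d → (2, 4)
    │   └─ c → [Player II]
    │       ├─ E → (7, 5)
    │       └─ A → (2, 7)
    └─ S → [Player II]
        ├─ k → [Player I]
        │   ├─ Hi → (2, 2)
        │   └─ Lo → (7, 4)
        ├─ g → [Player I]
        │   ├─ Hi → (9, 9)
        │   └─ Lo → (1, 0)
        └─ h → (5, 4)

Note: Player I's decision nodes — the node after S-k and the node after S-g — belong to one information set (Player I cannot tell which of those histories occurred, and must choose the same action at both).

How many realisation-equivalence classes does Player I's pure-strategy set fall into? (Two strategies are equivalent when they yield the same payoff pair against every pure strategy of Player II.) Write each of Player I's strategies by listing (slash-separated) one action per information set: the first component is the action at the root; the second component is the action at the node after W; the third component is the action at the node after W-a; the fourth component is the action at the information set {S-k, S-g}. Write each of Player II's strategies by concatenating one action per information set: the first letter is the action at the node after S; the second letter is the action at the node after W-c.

Player I has 16 pure strategies: W/a/b/Hi, W/a/b/Lo, W/a/d/Hi, W/a/d/Lo, W/c/b/Hi, W/c/b/Lo, W/c/d/Hi, W/c/d/Lo, S/a/b/Hi, S/a/b/Lo, S/a/d/Hi, S/a/d/Lo, S/c/b/Hi, S/c/b/Lo, S/c/d/Hi, S/c/d/Lo. Columns: kE, kA, gE, gA, hE, hA.
{W/a/b/Hi, W/a/b/Lo} → row (9,3) (9,3) (9,3) (9,3) (9,3) (9,3)
{W/a/d/Hi, W/a/d/Lo} → row (2,4) (2,4) (2,4) (2,4) (2,4) (2,4)
{W/c/b/Hi, W/c/b/Lo, W/c/d/Hi, W/c/d/Lo} → row (7,5) (2,7) (7,5) (2,7) (7,5) (2,7)
{S/a/b/Hi, S/a/d/Hi, S/c/b/Hi, S/c/d/Hi} → row (2,2) (2,2) (9,9) (9,9) (5,4) (5,4)
{S/a/b/Lo, S/a/d/Lo, S/c/b/Lo, S/c/d/Lo} → row (7,4) (7,4) (1,0) (1,0) (5,4) (5,4)
That's 5 distinct rows out of 16 strategies.

5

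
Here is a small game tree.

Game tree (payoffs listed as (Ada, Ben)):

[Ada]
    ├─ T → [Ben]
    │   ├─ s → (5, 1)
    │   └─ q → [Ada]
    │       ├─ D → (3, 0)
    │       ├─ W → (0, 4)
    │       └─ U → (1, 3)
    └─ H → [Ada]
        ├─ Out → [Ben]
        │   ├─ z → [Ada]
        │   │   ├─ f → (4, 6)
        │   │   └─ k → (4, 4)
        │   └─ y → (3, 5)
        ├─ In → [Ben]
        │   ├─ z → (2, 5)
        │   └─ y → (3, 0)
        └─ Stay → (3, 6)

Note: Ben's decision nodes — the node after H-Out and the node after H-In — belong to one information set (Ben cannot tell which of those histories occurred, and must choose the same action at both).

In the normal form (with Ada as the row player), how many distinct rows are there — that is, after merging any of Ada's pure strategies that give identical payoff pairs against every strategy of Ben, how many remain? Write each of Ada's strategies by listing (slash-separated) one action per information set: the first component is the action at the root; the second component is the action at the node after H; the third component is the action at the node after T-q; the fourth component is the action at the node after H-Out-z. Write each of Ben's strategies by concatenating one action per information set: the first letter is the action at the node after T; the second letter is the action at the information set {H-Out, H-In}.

Ada has 36 pure strategies: T/Out/D/f, T/Out/D/k, T/Out/W/f, T/Out/W/k, T/Out/U/f, T/Out/U/k, T/In/D/f, T/In/D/k, T/In/W/f, T/In/W/k, T/In/U/f, T/In/U/k, T/Stay/D/f, T/Stay/D/k, T/Stay/W/f, T/Stay/W/k, T/Stay/U/f, T/Stay/U/k, H/Out/D/f, H/Out/D/k, H/Out/W/f, H/Out/W/k, H/Out/U/f, H/Out/U/k, H/In/D/f, H/In/D/k, H/In/W/f, H/In/W/k, H/In/U/f, H/In/U/k, H/Stay/D/f, H/Stay/D/k, H/Stay/W/f, H/Stay/W/k, H/Stay/U/f, H/Stay/U/k. Columns: sz, sy, qz, qy.
{T/Out/D/f, T/Out/D/k, T/In/D/f, T/In/D/k, T/Stay/D/f, T/Stay/D/k} → row (5,1) (5,1) (3,0) (3,0)
{T/Out/W/f, T/Out/W/k, T/In/W/f, T/In/W/k, T/Stay/W/f, T/Stay/W/k} → row (5,1) (5,1) (0,4) (0,4)
{T/Out/U/f, T/Out/U/k, T/In/U/f, T/In/U/k, T/Stay/U/f, T/Stay/U/k} → row (5,1) (5,1) (1,3) (1,3)
{H/Out/D/f, H/Out/W/f, H/Out/U/f} → row (4,6) (3,5) (4,6) (3,5)
{H/Out/D/k, H/Out/W/k, H/Out/U/k} → row (4,4) (3,5) (4,4) (3,5)
{H/In/D/f, H/In/D/k, H/In/W/f, H/In/W/k, H/In/U/f, H/In/U/k} → row (2,5) (3,0) (2,5) (3,0)
{H/Stay/D/f, H/Stay/D/k, H/Stay/W/f, H/Stay/W/k, H/Stay/U/f, H/Stay/U/k} → row (3,6) (3,6) (3,6) (3,6)
That's 7 distinct rows out of 36 strategies.

7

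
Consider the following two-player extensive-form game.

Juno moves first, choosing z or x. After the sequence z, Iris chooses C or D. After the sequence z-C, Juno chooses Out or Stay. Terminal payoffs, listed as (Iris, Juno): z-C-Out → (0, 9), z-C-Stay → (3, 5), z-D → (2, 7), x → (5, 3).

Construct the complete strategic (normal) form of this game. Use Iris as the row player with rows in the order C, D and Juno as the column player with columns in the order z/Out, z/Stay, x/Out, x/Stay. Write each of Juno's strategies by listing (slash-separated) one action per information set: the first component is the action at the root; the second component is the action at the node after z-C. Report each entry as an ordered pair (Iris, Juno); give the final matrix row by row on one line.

C: (0,9) (3,5) (5,3) (5,3) | D: (2,7) (2,7) (5,3) (5,3)

Row C: z/Out→(0,9), z/Stay→(3,5), x/Out→(5,3), x/Stay→(5,3)
Row D: z/Out→(2,7), z/Stay→(2,7), x/Out→(5,3), x/Stay→(5,3)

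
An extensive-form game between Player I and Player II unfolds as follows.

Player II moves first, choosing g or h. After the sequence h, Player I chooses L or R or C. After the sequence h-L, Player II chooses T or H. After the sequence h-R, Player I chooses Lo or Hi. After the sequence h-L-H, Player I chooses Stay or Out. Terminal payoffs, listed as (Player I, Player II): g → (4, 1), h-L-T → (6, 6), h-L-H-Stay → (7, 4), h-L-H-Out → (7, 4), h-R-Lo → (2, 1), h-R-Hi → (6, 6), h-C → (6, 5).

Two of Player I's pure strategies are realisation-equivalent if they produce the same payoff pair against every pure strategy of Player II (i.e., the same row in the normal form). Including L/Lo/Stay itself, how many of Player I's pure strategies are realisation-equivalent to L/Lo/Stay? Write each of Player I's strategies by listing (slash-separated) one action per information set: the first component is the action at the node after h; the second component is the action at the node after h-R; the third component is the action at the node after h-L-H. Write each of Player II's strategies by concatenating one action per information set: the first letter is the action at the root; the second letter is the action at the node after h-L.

Row for L/Lo/Stay (columns gT, gH, hT, hH): (4,1) (4,1) (6,6) (7,4).
Under L/Lo/Stay, Player I's choice at the node after h-R can never be reached regardless of what Player II does, so varying those choices leaves every outcome unchanged.
Holding the reachable choices fixed and varying the unreachable one freely already gives 2 equivalent strategies.
Checking the remaining rows, L/Lo/Out, L/Hi/Out also happen to give the same payoffs in every column, bringing the total to 4: L/Lo/Stay, L/Lo/Out, L/Hi/Stay, L/Hi/Out.

4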